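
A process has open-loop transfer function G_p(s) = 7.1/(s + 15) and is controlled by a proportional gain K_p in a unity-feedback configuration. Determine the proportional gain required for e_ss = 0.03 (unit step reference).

Steady-state error for a unit step on this type-0 loop is 1/(1 + K_p·G_p(0)).
G_p(0) = 0.4733. Require 1/(1 + K_p·0.4733) = 0.03, so 1 + 0.4733·K_p = 33.33.
K_p = (33.33 − 1)/0.4733 = 68.3.

K_p = 68.3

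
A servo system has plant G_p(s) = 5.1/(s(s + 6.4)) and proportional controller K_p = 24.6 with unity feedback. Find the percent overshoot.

39.2%

Closed-loop characteristic equation: s² + 6.4s + 125.5 = 0, so ω_n = 11.2 rad/s and ζ = 6.4/(2·11.2) = 0.2857.
%OS = 100·exp(−πζ/√(1−ζ²)) = 100·exp(−π·0.2857/√0.9184) = 39.2%.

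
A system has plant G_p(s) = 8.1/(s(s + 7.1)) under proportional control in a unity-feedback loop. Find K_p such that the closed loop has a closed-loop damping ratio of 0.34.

Closed-loop characteristic equation: s² + 7.1s + K_p·8.1 = 0.
So ω_n = √(8.1K_p) and 2ζω_n = 7.1, giving ζ = 7.1/(2√(8.1K_p)).
Setting ζ = 0.34: √(8.1K_p) = 7.1/(2·0.34) = 10.44, so K_p = 109/8.1 = 13.5.

K_p = 13.5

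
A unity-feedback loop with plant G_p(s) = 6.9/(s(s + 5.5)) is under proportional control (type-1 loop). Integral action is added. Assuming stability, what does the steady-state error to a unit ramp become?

The integrator raises the loop to type 2, so K_v → ∞ and e_ss to a ramp is zero.

0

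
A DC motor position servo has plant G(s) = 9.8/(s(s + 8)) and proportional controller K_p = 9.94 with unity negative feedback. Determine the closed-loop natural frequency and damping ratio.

ω_n = 9.87 rad/s, ζ = 0.405

The closed-loop denominator is s(s+8) + 9.94·9.8 = s² + 8s + 97.41.
So ω_n² = 97.41 ⇒ ω_n = 9.87 rad/s, and ζ = 8/(2ω_n) = 0.405.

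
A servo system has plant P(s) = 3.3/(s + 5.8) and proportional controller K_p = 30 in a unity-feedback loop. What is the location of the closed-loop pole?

s = -104.8

Closed-loop transfer function: T(s) = K_p·P(s)/(1 + K_p·P(s)) = 99/(s + 5.8 + 99) = 99/(s + 104.8).
The closed-loop pole is at s = −104.8.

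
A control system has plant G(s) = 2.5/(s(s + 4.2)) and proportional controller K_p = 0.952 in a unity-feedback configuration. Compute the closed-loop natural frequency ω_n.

ω_n = 1.54 rad/s

1 + K_p·G(s) = 0 gives s² + 4.2s + 2.38 = 0.
So ω_n² = 2.38 ⇒ ω_n = 1.543 rad/s, and ζ = 4.2/(2ω_n) = 1.36.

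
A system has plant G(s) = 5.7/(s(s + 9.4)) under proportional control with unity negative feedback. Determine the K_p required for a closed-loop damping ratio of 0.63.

K_p = 9.76

Closed-loop characteristic equation: s² + 9.4s + K_p·5.7 = 0.
So ω_n = √(5.7K_p) and 2ζω_n = 9.4, giving ζ = 9.4/(2√(5.7K_p)).
Setting ζ = 0.63: √(5.7K_p) = 9.4/(2·0.63) = 7.46, so K_p = 55.66/5.7 = 9.76.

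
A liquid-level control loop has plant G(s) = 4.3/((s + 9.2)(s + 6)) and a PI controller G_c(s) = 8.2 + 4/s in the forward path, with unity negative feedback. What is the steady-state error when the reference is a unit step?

0

The open loop G_c(s)G(s) has a pole at the origin (type 1), so the static position error constant is infinite and e_ss = 1/(1+∞) = 0.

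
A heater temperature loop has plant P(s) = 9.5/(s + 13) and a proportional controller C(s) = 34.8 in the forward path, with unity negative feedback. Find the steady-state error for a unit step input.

0.0378

The loop is type 0. Static position error constant K_pos = C(0)·P(0) = 34.8·0.7308 = 25.43.
Steady-state error to a unit step: e_ss = 1/(1+K_pos) = 1/26.43 = 0.0378.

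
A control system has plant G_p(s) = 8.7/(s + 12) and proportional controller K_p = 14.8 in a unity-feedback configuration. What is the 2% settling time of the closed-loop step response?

Closed-loop transfer function: T(s) = K_p·G_p(s)/(1 + K_p·G_p(s)) = 128.8/(s + 12 + 128.8) = 128.8/(s + 140.8).
Time constant τ = 1/140.8 = 0.007104 s, so the 2% settling time is about 4τ = 0.0284 s.

T_s ≈ 0.0284 s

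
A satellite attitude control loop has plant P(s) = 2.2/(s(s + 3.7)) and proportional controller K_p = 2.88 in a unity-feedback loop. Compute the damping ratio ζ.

ζ = 0.735

With unity feedback the closed-loop characteristic equation is s² + 3.7s + 2.88·2.2 = s² + 3.7s + 6.336 = 0.
Matching s² + 2ζω_n s + ω_n²: ω_n = √6.336 = 2.517 rad/s and 2ζω_n = 3.7, so ζ = 3.7/(2·2.517) = 0.735.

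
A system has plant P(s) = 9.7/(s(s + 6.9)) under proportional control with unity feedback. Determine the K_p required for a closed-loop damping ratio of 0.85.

Closed-loop characteristic equation: s² + 6.9s + K_p·9.7 = 0.
So ω_n = √(9.7K_p) and 2ζω_n = 6.9, giving ζ = 6.9/(2√(9.7K_p)).
Setting ζ = 0.85: √(9.7K_p) = 6.9/(2·0.85) = 4.059, so K_p = 16.47/9.7 = 1.7.

K_p = 1.7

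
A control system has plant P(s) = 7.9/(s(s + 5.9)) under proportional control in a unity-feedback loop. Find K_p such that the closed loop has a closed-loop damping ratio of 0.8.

Closed-loop characteristic equation: s² + 5.9s + K_p·7.9 = 0.
So ω_n = √(7.9K_p) and 2ζω_n = 5.9, giving ζ = 5.9/(2√(7.9K_p)).
Setting ζ = 0.8: √(7.9K_p) = 5.9/(2·0.8) = 3.688, so K_p = 13.6/7.9 = 1.72.

K_p = 1.72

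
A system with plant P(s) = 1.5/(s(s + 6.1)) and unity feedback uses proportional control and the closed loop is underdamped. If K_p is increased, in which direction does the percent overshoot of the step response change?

Characteristic equation s² + 6.1s + K_p·1.5 = 0: raising K_p raises ω_n while 2ζω_n = 6.1 is fixed, so ζ falls and overshoot grows.

increase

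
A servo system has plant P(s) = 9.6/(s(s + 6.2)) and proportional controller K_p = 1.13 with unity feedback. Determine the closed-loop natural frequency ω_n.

ω_n = 3.29 rad/s

The closed-loop denominator is s(s+6.2) + 1.13·9.6 = s² + 6.2s + 10.85.
Matching s² + 2ζω_n s + ω_n²: ω_n = √10.85 = 3.294 rad/s and 2ζω_n = 6.2, so ζ = 6.2/(2·3.294) = 0.941.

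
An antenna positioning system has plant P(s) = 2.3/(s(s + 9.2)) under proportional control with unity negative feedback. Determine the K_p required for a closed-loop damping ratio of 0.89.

K_p = 11.6

Closed-loop characteristic equation: s² + 9.2s + K_p·2.3 = 0.
So ω_n = √(2.3K_p) and 2ζω_n = 9.2, giving ζ = 9.2/(2√(2.3K_p)).
Setting ζ = 0.89: √(2.3K_p) = 9.2/(2·0.89) = 5.169, so K_p = 26.71/2.3 = 11.6.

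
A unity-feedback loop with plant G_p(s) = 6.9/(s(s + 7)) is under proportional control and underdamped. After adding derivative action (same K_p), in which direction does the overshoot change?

decrease

The derivative term adds K·K_d to the s-coefficient of the characteristic equation, raising 2ζω_n while ω_n is unchanged; ζ increases, so overshoot decreases.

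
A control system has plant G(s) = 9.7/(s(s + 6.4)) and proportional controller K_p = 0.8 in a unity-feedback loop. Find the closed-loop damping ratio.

ζ = 1.15

1 + K_p·G(s) = 0 gives s² + 6.4s + 7.76 = 0.
So ω_n² = 7.76 ⇒ ω_n = 2.786 rad/s, and ζ = 6.4/(2ω_n) = 1.15.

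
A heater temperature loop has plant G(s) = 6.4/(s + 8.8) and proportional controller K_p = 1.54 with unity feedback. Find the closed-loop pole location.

Closed-loop transfer function: T(s) = K_p·G(s)/(1 + K_p·G(s)) = 9.856/(s + 8.8 + 9.856) = 9.856/(s + 18.66).
The closed-loop pole is at s = −18.66.

s = -18.66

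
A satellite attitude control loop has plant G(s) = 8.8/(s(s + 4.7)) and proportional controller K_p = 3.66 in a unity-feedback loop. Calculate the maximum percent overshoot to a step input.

From 1 + K_pG(s) = 0: s² + 4.7s + 32.21 = 0 ⇒ ω_n = 5.675, ζ = 0.4141.
%OS = 100·exp(−πζ/√(1−ζ²)) = 100·exp(−π·0.4141/√0.8285) = 24%.

24%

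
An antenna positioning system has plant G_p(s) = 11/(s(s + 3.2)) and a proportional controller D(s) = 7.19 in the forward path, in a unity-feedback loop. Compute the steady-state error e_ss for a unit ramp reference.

0.0405

The loop has one pole at the origin (type 1). Velocity error constant K_v = lim_{s→0} s·D(s)G_p(s) = 7.19·11/3.2 = 24.72.
Steady-state error to a unit ramp: e_ss = 1/K_v = 0.0405.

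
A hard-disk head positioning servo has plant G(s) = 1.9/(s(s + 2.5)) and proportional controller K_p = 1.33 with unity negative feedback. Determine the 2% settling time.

The closed-loop denominator s² + 2.5s + 2.527 gives ω_n = √2.527 = 1.59 and ζ = 2.5/(2ω_n) = 0.7863.
2% settling time T_s ≈ 4/(ζω_n) = 4/1.25 = 3.2 s.

T_s ≈ 3.2 s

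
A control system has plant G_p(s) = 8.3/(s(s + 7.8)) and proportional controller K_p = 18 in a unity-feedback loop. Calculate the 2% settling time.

Closed-loop characteristic equation: s² + 7.8s + 149.4 = 0, so ω_n = 12.22 rad/s and ζ = 7.8/(2·12.22) = 0.3191.
2% settling time T_s ≈ 4/(ζω_n) = 4/3.9 = 1.03 s.

T_s ≈ 1.03 s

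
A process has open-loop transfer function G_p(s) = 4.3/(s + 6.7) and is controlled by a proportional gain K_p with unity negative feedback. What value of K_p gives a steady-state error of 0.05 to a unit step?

K_p = 29.6

For a type-0 loop with proportional control, e_ss = 1/(1 + K_p·G_p(0)).
G_p(0) = 0.6418. Require 1/(1 + K_p·0.6418) = 0.05, so 1 + 0.6418·K_p = 20.
K_p = (20 − 1)/0.6418 = 29.6.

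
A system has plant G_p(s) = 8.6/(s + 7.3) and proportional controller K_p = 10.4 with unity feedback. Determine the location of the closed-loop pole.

s = -96.74

Closed-loop transfer function: T(s) = K_p·G_p(s)/(1 + K_p·G_p(s)) = 89.44/(s + 7.3 + 89.44) = 89.44/(s + 96.74).
The closed-loop pole is at s = −96.74.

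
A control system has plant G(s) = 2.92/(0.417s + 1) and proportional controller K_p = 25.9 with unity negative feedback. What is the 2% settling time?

T_s ≈ 0.0218 s

Closed loop: T(s) = K_p·G/(1+K_p·G) = 75.63/(0.417s + 1 + 75.63), with pole at s = −(1 + 75.63)/0.417 = −183.8.
τ = 1/183.8 = 0.005442 s, so 2% settling time ≈ 4τ = 0.0218 s.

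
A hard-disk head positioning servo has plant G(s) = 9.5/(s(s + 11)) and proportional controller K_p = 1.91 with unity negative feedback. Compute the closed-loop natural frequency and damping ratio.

ω_n = 4.26 rad/s, ζ = 1.29

1 + K_p·G(s) = 0 gives s² + 11s + 18.14 = 0.
Matching s² + 2ζω_n s + ω_n²: ω_n = √18.14 = 4.26 rad/s and 2ζω_n = 11, so ζ = 11/(2·4.26) = 1.29.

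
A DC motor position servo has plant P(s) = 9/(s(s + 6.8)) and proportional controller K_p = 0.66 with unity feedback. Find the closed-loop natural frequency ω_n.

ω_n = 2.44 rad/s

1 + K_p·P(s) = 0 gives s² + 6.8s + 5.94 = 0.
So ω_n² = 5.94 ⇒ ω_n = 2.437 rad/s, and ζ = 6.8/(2ω_n) = 1.4.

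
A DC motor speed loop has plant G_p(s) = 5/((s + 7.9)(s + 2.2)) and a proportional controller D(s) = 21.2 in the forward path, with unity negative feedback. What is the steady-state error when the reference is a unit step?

The loop is type 0. Static position error constant K_pos = D(0)·G_p(0) = 21.2·0.2877 = 6.099.
Steady-state error to a unit step: e_ss = 1/(1+K_pos) = 1/7.099 = 0.141.

0.141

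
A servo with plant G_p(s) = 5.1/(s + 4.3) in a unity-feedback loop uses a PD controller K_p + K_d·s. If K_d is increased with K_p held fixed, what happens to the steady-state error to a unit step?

unchanged

At s = 0 the derivative term contributes nothing: C(0) = K_p regardless of K_d, so K_pos = K_p·G_p(0) and e_ss are unchanged.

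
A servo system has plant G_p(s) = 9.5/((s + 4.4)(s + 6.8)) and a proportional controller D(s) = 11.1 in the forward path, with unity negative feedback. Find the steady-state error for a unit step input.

The loop is type 0. Static position error constant K_pos = D(0)·G_p(0) = 11.1·0.3175 = 3.524.
Steady-state error to a unit step: e_ss = 1/(1+K_pos) = 1/4.524 = 0.221.

0.221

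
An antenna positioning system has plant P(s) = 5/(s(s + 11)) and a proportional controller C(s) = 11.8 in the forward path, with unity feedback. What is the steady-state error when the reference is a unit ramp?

0.186

The loop has one pole at the origin (type 1). Velocity error constant K_v = lim_{s→0} s·C(s)P(s) = 11.8·5/11 = 5.364.
Steady-state error to a unit ramp: e_ss = 1/K_v = 0.186.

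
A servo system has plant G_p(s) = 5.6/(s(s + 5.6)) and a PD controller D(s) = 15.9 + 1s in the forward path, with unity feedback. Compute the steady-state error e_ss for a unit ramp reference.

0.0629

The loop has one pole at the origin (type 1). Velocity error constant K_v = lim_{s→0} s·D(s)G_p(s) = 15.9·5.6/5.6 = 15.9.
Steady-state error to a unit ramp: e_ss = 1/K_v = 0.0629.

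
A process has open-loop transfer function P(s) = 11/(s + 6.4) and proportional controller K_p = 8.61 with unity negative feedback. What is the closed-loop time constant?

Closed-loop transfer function: T(s) = K_p·P(s)/(1 + K_p·P(s)) = 94.71/(s + 6.4 + 94.71) = 94.71/(s + 101.1).
Time constant τ = 1/101.1 = 0.00989 s.

τ = 0.00989 s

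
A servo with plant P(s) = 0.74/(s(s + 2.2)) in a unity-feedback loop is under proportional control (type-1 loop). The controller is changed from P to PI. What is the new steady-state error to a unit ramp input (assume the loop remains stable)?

0

The integrator raises the loop to type 2, so K_v → ∞ and e_ss to a ramp is zero.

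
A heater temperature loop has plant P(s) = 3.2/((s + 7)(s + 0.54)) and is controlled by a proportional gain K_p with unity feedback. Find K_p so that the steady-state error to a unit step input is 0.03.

K_p = 38.2

Steady-state error for a unit step on this type-0 loop is 1/(1 + K_p·P(0)).
P(0) = 0.8466. Require 1/(1 + K_p·0.8466) = 0.03, so 1 + 0.8466·K_p = 33.33.
K_p = (33.33 − 1)/0.8466 = 38.2.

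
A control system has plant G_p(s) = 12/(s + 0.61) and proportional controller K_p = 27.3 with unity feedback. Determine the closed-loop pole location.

s = -328.2

Closed-loop transfer function: T(s) = K_p·G_p(s)/(1 + K_p·G_p(s)) = 327.6/(s + 0.61 + 327.6) = 327.6/(s + 328.2).
The closed-loop pole is at s = −328.2.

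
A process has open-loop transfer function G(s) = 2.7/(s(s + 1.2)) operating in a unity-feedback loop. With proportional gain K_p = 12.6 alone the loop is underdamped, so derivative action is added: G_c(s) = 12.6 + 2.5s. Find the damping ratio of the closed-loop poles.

Forward path: (12.6 + 2.5s)·2.7/(s(s+1.2)). The closed-loop characteristic equation is s² + (1.2 + 2.7·2.5)s + 2.7·12.6 = 0.
That is s² + 7.95s + 34.02 = 0, so ω_n = 5.833 rad/s and ζ = 7.95/(2·5.833) = 0.6815.

ζ = 0.682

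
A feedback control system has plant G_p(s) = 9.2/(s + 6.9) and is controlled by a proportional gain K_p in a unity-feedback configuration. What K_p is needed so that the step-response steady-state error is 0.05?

K_p = 14.2

Steady-state error for a unit step on this type-0 loop is 1/(1 + K_p·G_p(0)).
G_p(0) = 1.333. Require 1/(1 + K_p·1.333) = 0.05, so 1 + 1.333·K_p = 20.
K_p = (20 − 1)/1.333 = 14.2.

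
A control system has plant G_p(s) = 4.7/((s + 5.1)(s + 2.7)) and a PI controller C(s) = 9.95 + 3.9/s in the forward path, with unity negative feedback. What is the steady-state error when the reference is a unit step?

The open loop C(s)G_p(s) has a pole at the origin (type 1), so the static position error constant is infinite and e_ss = 1/(1+∞) = 0.

0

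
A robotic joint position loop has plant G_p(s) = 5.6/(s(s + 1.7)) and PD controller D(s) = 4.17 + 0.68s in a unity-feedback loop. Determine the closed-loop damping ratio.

ζ = 0.57

Forward path: (4.17 + 0.68s)·5.6/(s(s+1.7)). The closed-loop characteristic equation is s² + (1.7 + 5.6·0.68)s + 5.6·4.17 = 0.
That is s² + 5.508s + 23.35 = 0, so ω_n = 4.832 rad/s and ζ = 5.508/(2·4.832) = 0.5699.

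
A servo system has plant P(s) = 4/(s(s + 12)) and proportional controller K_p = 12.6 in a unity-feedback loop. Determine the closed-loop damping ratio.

With unity feedback the closed-loop characteristic equation is s² + 12s + 12.6·4 = s² + 12s + 50.4 = 0.
So ω_n² = 50.4 ⇒ ω_n = 7.099 rad/s, and ζ = 12/(2ω_n) = 0.845.

ζ = 0.845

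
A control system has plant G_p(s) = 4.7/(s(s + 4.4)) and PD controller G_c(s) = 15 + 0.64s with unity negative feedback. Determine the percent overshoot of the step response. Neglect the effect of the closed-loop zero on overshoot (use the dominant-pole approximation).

21.3%

Forward path: (15 + 0.64s)·4.7/(s(s+4.4)). The closed-loop characteristic equation is s² + (4.4 + 4.7·0.64)s + 4.7·15 = 0.
That is s² + 7.408s + 70.5 = 0, so ω_n = 8.396 rad/s and ζ = 7.408/(2·8.396) = 0.4411.
%OS = 100·exp(−πζ/√(1−ζ²)) = 21.3%.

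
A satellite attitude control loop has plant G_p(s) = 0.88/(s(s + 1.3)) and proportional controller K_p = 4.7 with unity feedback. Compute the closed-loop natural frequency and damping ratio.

ω_n = 2.03 rad/s, ζ = 0.32

With unity feedback the closed-loop characteristic equation is s² + 1.3s + 4.7·0.88 = s² + 1.3s + 4.136 = 0.
So ω_n² = 4.136 ⇒ ω_n = 2.034 rad/s, and ζ = 1.3/(2ω_n) = 0.32.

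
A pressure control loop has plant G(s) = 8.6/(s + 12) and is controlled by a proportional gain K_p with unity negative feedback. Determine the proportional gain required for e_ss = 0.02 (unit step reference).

K_p = 68.4

Steady-state error for a unit step on this type-0 loop is 1/(1 + K_p·G(0)).
G(0) = 0.7167. Require 1/(1 + K_p·0.7167) = 0.02, so 1 + 0.7167·K_p = 50.
K_p = (50 − 1)/0.7167 = 68.4.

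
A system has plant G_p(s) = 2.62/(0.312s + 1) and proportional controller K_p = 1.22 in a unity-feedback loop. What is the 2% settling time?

Closed loop: T(s) = K_p·G_p/(1+K_p·G_p) = 3.196/(0.312s + 1 + 3.196), with pole at s = −(1 + 3.196)/0.312 = −13.45.
τ = 1/13.45 = 0.07435 s, so 2% settling time ≈ 4τ = 0.297 s.

T_s ≈ 0.297 s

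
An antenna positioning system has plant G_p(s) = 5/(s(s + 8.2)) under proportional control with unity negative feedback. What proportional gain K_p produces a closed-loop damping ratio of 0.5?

Closed-loop characteristic equation: s² + 8.2s + K_p·5 = 0.
So ω_n = √(5K_p) and 2ζω_n = 8.2, giving ζ = 8.2/(2√(5K_p)).
Setting ζ = 0.5: √(5K_p) = 8.2/(2·0.5) = 8.2, so K_p = 67.24/5 = 13.4.

K_p = 13.4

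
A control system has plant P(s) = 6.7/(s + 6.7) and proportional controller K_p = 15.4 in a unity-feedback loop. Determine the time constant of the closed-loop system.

τ = 0.0091 s

Closed-loop transfer function: T(s) = K_p·P(s)/(1 + K_p·P(s)) = 103.2/(s + 6.7 + 103.2) = 103.2/(s + 109.9).
Time constant τ = 1/109.9 = 0.0091 s.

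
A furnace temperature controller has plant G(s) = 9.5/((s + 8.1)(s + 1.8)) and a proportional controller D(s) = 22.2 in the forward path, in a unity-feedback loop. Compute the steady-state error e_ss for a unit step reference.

The loop is type 0. Static position error constant K_pos = D(0)·G(0) = 22.2·0.6516 = 14.47.
Steady-state error to a unit step: e_ss = 1/(1+K_pos) = 1/15.47 = 0.0647.

0.0647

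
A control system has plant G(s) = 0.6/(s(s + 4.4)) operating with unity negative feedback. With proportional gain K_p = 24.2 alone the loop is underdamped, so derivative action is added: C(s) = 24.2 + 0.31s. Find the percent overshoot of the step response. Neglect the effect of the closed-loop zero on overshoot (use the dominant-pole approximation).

Forward path: (24.2 + 0.31s)·0.6/(s(s+4.4)). The closed-loop characteristic equation is s² + (4.4 + 0.6·0.31)s + 0.6·24.2 = 0.
That is s² + 4.586s + 14.52 = 0, so ω_n = 3.811 rad/s and ζ = 4.586/(2·3.811) = 0.6018.
%OS = 100·exp(−πζ/√(1−ζ²)) = 9.38%.

9.38%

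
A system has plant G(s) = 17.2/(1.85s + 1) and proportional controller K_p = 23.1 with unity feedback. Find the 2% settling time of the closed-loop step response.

T_s ≈ 0.0186 s

Closed loop: T(s) = K_p·G/(1+K_p·G) = 397.3/(1.85s + 1 + 397.3), with pole at s = −(1 + 397.3)/1.85 = −215.3.
τ = 1/215.3 = 0.004645 s, so 2% settling time ≈ 4τ = 0.0186 s.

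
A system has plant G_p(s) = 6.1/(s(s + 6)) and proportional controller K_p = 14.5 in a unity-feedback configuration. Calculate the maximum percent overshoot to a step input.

34.7%

From 1 + K_pG_p(s) = 0: s² + 6s + 88.45 = 0 ⇒ ω_n = 9.405, ζ = 0.319.
%OS = 100·exp(−πζ/√(1−ζ²)) = 100·exp(−π·0.319/√0.8982) = 34.7%.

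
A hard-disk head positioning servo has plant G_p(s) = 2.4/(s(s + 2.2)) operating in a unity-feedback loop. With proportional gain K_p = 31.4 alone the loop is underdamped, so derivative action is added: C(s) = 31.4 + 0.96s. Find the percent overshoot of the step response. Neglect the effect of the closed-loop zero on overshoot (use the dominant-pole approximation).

43%

Forward path: (31.4 + 0.96s)·2.4/(s(s+2.2)). The closed-loop characteristic equation is s² + (2.2 + 2.4·0.96)s + 2.4·31.4 = 0.
That is s² + 4.504s + 75.36 = 0, so ω_n = 8.681 rad/s and ζ = 4.504/(2·8.681) = 0.2594.
%OS = 100·exp(−πζ/√(1−ζ²)) = 43%.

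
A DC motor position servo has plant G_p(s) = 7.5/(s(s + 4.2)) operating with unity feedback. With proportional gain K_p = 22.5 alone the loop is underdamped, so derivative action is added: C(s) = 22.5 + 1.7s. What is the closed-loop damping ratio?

Forward path: (22.5 + 1.7s)·7.5/(s(s+4.2)). The closed-loop characteristic equation is s² + (4.2 + 7.5·1.7)s + 7.5·22.5 = 0.
That is s² + 16.95s + 168.8 = 0, so ω_n = 12.99 rad/s and ζ = 16.95/(2·12.99) = 0.6524.

ζ = 0.652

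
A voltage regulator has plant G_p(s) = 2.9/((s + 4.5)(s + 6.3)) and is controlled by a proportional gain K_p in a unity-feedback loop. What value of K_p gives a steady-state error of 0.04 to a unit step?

K_p = 235

Steady-state error for a unit step on this type-0 loop is 1/(1 + K_p·G_p(0)).
G_p(0) = 0.1023. Require 1/(1 + K_p·0.1023) = 0.04, so 1 + 0.1023·K_p = 25.
K_p = (25 − 1)/0.1023 = 235.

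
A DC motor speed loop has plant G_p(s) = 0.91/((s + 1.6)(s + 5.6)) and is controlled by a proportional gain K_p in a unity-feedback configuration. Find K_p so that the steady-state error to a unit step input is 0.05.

The loop is type 0, so e_ss(step) = 1/(1 + K_pos) with K_pos = K_p·G_p(0).
G_p(0) = 0.1016. Require 1/(1 + K_p·0.1016) = 0.05, so 1 + 0.1016·K_p = 20.
K_p = (20 − 1)/0.1016 = 187.

K_p = 187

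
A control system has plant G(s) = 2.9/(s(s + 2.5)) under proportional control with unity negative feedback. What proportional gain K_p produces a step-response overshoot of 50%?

K_p = 11.6

From %OS = 100·exp(−πζ/√(1−ζ²)) = 50%, ζ = −ln(0.5)/√(π²+ln²(0.5)) = 0.2155.
Characteristic equation s² + 2.5s + 2.9K_p = 0 gives ζ = 2.5/(2√(2.9K_p)).
Setting ζ = 0.2155: √(2.9K_p) = 2.5/(2·0.2155) = 5.802, so K_p = 33.66/2.9 = 11.6.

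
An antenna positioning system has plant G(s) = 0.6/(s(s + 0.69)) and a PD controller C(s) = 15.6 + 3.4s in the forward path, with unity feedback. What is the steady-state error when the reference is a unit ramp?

The loop has one pole at the origin (type 1). Velocity error constant K_v = lim_{s→0} s·C(s)G(s) = 15.6·0.6/0.69 = 13.57.
Steady-state error to a unit ramp: e_ss = 1/K_v = 0.0737.

0.0737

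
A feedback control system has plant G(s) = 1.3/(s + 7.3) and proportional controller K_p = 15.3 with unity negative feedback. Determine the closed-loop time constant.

Closed-loop transfer function: T(s) = K_p·G(s)/(1 + K_p·G(s)) = 19.89/(s + 7.3 + 19.89) = 19.89/(s + 27.19).
Time constant τ = 1/27.19 = 0.0368 s.

τ = 0.0368 s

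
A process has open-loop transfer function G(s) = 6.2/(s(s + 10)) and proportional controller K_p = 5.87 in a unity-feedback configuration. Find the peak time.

T_p = 0.931 s

From 1 + K_pG(s) = 0: s² + 10s + 36.39 = 0 ⇒ ω_n = 6.033, ζ = 0.8288.
Damped frequency ω_d = ω_n√(1−ζ²) = 3.375 rad/s, so peak time T_p = π/ω_d = 0.931 s.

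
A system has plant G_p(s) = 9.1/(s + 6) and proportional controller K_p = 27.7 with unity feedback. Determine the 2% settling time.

Closed-loop transfer function: T(s) = K_p·G_p(s)/(1 + K_p·G_p(s)) = 252.1/(s + 6 + 252.1) = 252.1/(s + 258.1).
Time constant τ = 1/258.1 = 0.003875 s, so the 2% settling time is about 4τ = 0.0155 s.

T_s ≈ 0.0155 s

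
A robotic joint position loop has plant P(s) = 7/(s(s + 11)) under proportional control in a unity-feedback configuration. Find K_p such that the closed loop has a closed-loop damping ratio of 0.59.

K_p = 12.4

Closed-loop characteristic equation: s² + 11s + K_p·7 = 0.
So ω_n = √(7K_p) and 2ζω_n = 11, giving ζ = 11/(2√(7K_p)).
Setting ζ = 0.59: √(7K_p) = 11/(2·0.59) = 9.322, so K_p = 86.9/7 = 12.4.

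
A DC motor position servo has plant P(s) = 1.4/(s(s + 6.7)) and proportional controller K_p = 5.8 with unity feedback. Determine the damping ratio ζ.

The closed-loop denominator is s(s+6.7) + 5.8·1.4 = s² + 6.7s + 8.12.
Matching s² + 2ζω_n s + ω_n²: ω_n = √8.12 = 2.85 rad/s and 2ζω_n = 6.7, so ζ = 6.7/(2·2.85) = 1.18.

ζ = 1.18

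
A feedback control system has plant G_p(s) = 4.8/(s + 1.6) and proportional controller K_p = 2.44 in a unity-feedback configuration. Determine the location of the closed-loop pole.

Closed-loop transfer function: T(s) = K_p·G_p(s)/(1 + K_p·G_p(s)) = 11.71/(s + 1.6 + 11.71) = 11.71/(s + 13.31).
The closed-loop pole is at s = −13.31.

s = -13.31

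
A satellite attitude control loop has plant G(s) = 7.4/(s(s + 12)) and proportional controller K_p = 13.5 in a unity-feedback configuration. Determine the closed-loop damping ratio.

ζ = 0.6

1 + K_p·G(s) = 0 gives s² + 12s + 99.9 = 0.
So ω_n² = 99.9 ⇒ ω_n = 9.995 rad/s, and ζ = 12/(2ω_n) = 0.6.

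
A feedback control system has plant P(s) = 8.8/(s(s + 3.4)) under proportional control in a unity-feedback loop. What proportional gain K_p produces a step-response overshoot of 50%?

From %OS = 100·exp(−πζ/√(1−ζ²)) = 50%, ζ = −ln(0.5)/√(π²+ln²(0.5)) = 0.2155.
Characteristic equation s² + 3.4s + 8.8K_p = 0 gives ζ = 3.4/(2√(8.8K_p)).
Setting ζ = 0.2155: √(8.8K_p) = 3.4/(2·0.2155) = 7.89, so K_p = 62.26/8.8 = 7.07.

K_p = 7.07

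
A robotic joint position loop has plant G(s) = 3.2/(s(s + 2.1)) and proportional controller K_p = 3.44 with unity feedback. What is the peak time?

T_p = 0.998 s

The closed-loop denominator s² + 2.1s + 11.01 gives ω_n = √11.01 = 3.318 and ζ = 2.1/(2ω_n) = 0.3165.
Damped frequency ω_d = ω_n√(1−ζ²) = 3.147 rad/s, so peak time T_p = π/ω_d = 0.998 s.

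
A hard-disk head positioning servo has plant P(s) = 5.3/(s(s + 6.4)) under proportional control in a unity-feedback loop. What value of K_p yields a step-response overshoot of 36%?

K_p = 20.2

From %OS = 100·exp(−πζ/√(1−ζ²)) = 36%, ζ = −ln(0.36)/√(π²+ln²(0.36)) = 0.3093.
Characteristic equation s² + 6.4s + 5.3K_p = 0 gives ζ = 6.4/(2√(5.3K_p)).
Setting ζ = 0.3093: √(5.3K_p) = 6.4/(2·0.3093) = 10.35, so K_p = 107.1/5.3 = 20.2.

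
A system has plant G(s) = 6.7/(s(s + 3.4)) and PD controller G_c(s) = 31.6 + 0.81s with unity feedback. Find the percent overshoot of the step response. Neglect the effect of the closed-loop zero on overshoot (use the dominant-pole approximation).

Forward path: (31.6 + 0.81s)·6.7/(s(s+3.4)). The closed-loop characteristic equation is s² + (3.4 + 6.7·0.81)s + 6.7·31.6 = 0.
That is s² + 8.827s + 211.7 = 0, so ω_n = 14.55 rad/s and ζ = 8.827/(2·14.55) = 0.3033.
%OS = 100·exp(−πζ/√(1−ζ²)) = 36.8%.

36.8%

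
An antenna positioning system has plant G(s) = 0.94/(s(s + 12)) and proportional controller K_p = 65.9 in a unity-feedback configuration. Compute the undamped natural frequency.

With unity feedback the closed-loop characteristic equation is s² + 12s + 65.9·0.94 = s² + 12s + 61.95 = 0.
So ω_n² = 61.95 ⇒ ω_n = 7.871 rad/s, and ζ = 12/(2ω_n) = 0.762.

ω_n = 7.87 rad/s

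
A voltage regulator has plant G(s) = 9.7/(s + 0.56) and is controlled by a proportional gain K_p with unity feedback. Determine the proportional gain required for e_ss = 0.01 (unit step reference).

For a type-0 loop with proportional control, e_ss = 1/(1 + K_p·G(0)).
G(0) = 17.32. Require 1/(1 + K_p·17.32) = 0.01, so 1 + 17.32·K_p = 100.
K_p = (100 − 1)/17.32 = 5.72.

K_p = 5.72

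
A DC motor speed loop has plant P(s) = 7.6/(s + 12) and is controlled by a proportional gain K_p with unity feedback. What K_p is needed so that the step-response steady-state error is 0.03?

K_p = 51.1

For a type-0 loop with proportional control, e_ss = 1/(1 + K_p·P(0)).
P(0) = 0.6333. Require 1/(1 + K_p·0.6333) = 0.03, so 1 + 0.6333·K_p = 33.33.
K_p = (33.33 − 1)/0.6333 = 51.1.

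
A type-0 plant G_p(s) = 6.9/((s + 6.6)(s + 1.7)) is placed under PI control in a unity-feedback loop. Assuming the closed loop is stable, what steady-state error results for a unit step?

0

The PI controller's integrator makes the forward path type 1, so e_ss to a step is zero.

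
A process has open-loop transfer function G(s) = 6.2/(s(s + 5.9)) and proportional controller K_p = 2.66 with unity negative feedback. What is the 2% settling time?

T_s ≈ 1.36 s

The closed-loop denominator s² + 5.9s + 16.49 gives ω_n = √16.49 = 4.061 and ζ = 5.9/(2ω_n) = 0.7264.
2% settling time T_s ≈ 4/(ζω_n) = 4/2.95 = 1.36 s.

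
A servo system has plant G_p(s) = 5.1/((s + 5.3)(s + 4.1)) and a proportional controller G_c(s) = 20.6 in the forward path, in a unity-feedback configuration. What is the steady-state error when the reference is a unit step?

0.171

The loop is type 0. Static position error constant K_pos = G_c(0)·G_p(0) = 20.6·0.2347 = 4.835.
Steady-state error to a unit step: e_ss = 1/(1+K_pos) = 1/5.835 = 0.171.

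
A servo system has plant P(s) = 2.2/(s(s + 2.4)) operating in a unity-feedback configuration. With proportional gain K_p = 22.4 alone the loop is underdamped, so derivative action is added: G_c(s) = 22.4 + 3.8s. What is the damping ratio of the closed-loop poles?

ζ = 0.766

Forward path: (22.4 + 3.8s)·2.2/(s(s+2.4)). The closed-loop characteristic equation is s² + (2.4 + 2.2·3.8)s + 2.2·22.4 = 0.
That is s² + 10.76s + 49.28 = 0, so ω_n = 7.02 rad/s and ζ = 10.76/(2·7.02) = 0.7664.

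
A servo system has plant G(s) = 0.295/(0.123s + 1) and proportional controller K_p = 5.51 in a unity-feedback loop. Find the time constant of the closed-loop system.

τ = 0.0468 s

Closed loop: T(s) = K_p·G/(1+K_p·G) = 1.625/(0.123s + 1 + 1.625), with pole at s = −(1 + 1.625)/0.123 = −21.35.
Closed-loop time constant τ = 1/21.35 = 0.0468 s.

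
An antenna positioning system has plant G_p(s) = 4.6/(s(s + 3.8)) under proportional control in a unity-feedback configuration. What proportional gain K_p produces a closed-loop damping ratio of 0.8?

K_p = 1.23

Closed-loop characteristic equation: s² + 3.8s + K_p·4.6 = 0.
So ω_n = √(4.6K_p) and 2ζω_n = 3.8, giving ζ = 3.8/(2√(4.6K_p)).
Setting ζ = 0.8: √(4.6K_p) = 3.8/(2·0.8) = 2.375, so K_p = 5.641/4.6 = 1.23.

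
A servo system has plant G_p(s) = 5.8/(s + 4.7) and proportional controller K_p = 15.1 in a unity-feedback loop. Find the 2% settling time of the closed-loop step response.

T_s ≈ 0.0433 s

Closed-loop transfer function: T(s) = K_p·G_p(s)/(1 + K_p·G_p(s)) = 87.58/(s + 4.7 + 87.58) = 87.58/(s + 92.28).
Time constant τ = 1/92.28 = 0.01084 s, so the 2% settling time is about 4τ = 0.0433 s.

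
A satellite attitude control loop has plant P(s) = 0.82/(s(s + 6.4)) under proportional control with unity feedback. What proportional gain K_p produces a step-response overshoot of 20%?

K_p = 60.1

From %OS = 100·exp(−πζ/√(1−ζ²)) = 20%, ζ = −ln(0.2)/√(π²+ln²(0.2)) = 0.4559.
Characteristic equation s² + 6.4s + 0.82K_p = 0 gives ζ = 6.4/(2√(0.82K_p)).
Setting ζ = 0.4559: √(0.82K_p) = 6.4/(2·0.4559) = 7.018, so K_p = 49.26/0.82 = 60.1.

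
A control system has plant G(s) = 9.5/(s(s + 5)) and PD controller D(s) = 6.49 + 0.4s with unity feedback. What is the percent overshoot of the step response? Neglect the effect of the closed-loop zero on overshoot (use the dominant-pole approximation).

11.9%

Forward path: (6.49 + 0.4s)·9.5/(s(s+5)). The closed-loop characteristic equation is s² + (5 + 9.5·0.4)s + 9.5·6.49 = 0.
That is s² + 8.8s + 61.66 = 0, so ω_n = 7.852 rad/s and ζ = 8.8/(2·7.852) = 0.5604.
%OS = 100·exp(−πζ/√(1−ζ²)) = 11.9%.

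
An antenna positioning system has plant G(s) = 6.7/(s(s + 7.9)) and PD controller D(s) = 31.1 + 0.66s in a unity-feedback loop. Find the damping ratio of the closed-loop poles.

Forward path: (31.1 + 0.66s)·6.7/(s(s+7.9)). The closed-loop characteristic equation is s² + (7.9 + 6.7·0.66)s + 6.7·31.1 = 0.
That is s² + 12.32s + 208.4 = 0, so ω_n = 14.44 rad/s and ζ = 12.32/(2·14.44) = 0.4268.

ζ = 0.427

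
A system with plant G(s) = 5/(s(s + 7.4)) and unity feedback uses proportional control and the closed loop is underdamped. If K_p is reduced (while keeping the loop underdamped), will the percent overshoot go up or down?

ζ = 7.4/(2√(5K_p)) rises as K_p falls; higher damping means less overshoot.

decrease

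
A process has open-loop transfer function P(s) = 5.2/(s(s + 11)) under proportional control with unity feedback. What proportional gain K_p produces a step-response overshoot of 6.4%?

K_p = 13.4

From %OS = 100·exp(−πζ/√(1−ζ²)) = 6.4%, ζ = −ln(0.064)/√(π²+ln²(0.064)) = 0.6585.
Characteristic equation s² + 11s + 5.2K_p = 0 gives ζ = 11/(2√(5.2K_p)).
Setting ζ = 0.6585: √(5.2K_p) = 11/(2·0.6585) = 8.352, so K_p = 69.76/5.2 = 13.4.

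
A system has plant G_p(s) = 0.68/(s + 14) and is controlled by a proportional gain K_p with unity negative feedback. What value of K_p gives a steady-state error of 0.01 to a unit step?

The loop is type 0, so e_ss(step) = 1/(1 + K_pos) with K_pos = K_p·G_p(0).
G_p(0) = 0.04857. Require 1/(1 + K_p·0.04857) = 0.01, so 1 + 0.04857·K_p = 100.
K_p = (100 − 1)/0.04857 = 2040.

K_p = 2040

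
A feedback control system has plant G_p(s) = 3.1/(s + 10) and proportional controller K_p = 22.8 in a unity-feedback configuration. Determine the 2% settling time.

Closed-loop transfer function: T(s) = K_p·G_p(s)/(1 + K_p·G_p(s)) = 70.68/(s + 10 + 70.68) = 70.68/(s + 80.68).
Time constant τ = 1/80.68 = 0.01239 s, so the 2% settling time is about 4τ = 0.0496 s.

T_s ≈ 0.0496 s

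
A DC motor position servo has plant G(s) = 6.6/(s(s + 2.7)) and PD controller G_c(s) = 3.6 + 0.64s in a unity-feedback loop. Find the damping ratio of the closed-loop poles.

Forward path: (3.6 + 0.64s)·6.6/(s(s+2.7)). The closed-loop characteristic equation is s² + (2.7 + 6.6·0.64)s + 6.6·3.6 = 0.
That is s² + 6.924s + 23.76 = 0, so ω_n = 4.874 rad/s and ζ = 6.924/(2·4.874) = 0.7102.

ζ = 0.71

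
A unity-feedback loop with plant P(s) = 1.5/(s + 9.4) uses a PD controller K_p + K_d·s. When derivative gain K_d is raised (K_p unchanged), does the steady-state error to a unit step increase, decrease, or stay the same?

unchanged

K_d affects only the transient (the s-coefficient); the DC loop gain, and hence e_ss, depends only on K_p.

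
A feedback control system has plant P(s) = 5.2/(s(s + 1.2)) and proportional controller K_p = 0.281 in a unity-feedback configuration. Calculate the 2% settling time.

T_s ≈ 6.67 s

From 1 + K_pP(s) = 0: s² + 1.2s + 1.461 = 0 ⇒ ω_n = 1.209, ζ = 0.4964.
2% settling time T_s ≈ 4/(ζω_n) = 4/0.6 = 6.67 s.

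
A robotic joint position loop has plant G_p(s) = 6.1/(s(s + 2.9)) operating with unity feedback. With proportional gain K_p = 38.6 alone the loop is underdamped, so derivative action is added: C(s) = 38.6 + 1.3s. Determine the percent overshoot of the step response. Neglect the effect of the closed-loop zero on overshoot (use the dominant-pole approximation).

30.6%

Forward path: (38.6 + 1.3s)·6.1/(s(s+2.9)). The closed-loop characteristic equation is s² + (2.9 + 6.1·1.3)s + 6.1·38.6 = 0.
That is s² + 10.83s + 235.5 = 0, so ω_n = 15.34 rad/s and ζ = 10.83/(2·15.34) = 0.3529.
%OS = 100·exp(−πζ/√(1−ζ²)) = 30.6%.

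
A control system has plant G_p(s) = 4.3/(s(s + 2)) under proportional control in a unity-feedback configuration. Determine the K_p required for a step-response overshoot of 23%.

From %OS = 100·exp(−πζ/√(1−ζ²)) = 23%, ζ = −ln(0.23)/√(π²+ln²(0.23)) = 0.4237.
Characteristic equation s² + 2s + 4.3K_p = 0 gives ζ = 2/(2√(4.3K_p)).
Setting ζ = 0.4237: √(4.3K_p) = 2/(2·0.4237) = 2.36, so K_p = 5.569/4.3 = 1.3.

K_p = 1.3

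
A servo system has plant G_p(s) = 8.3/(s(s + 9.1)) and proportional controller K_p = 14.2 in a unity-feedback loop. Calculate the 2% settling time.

The closed-loop denominator s² + 9.1s + 117.9 gives ω_n = √117.9 = 10.86 and ζ = 9.1/(2ω_n) = 0.4191.
2% settling time T_s ≈ 4/(ζω_n) = 4/4.55 = 0.879 s.

T_s ≈ 0.879 s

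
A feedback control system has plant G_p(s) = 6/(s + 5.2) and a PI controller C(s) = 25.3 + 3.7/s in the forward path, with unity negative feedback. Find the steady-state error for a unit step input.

The open loop C(s)G_p(s) has a pole at the origin (type 1), so the static position error constant is infinite and e_ss = 1/(1+∞) = 0.

0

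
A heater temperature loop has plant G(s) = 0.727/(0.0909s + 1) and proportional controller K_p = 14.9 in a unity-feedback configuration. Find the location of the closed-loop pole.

Closed loop: T(s) = K_p·G/(1+K_p·G) = 10.83/(0.0909s + 1 + 10.83), with pole at s = −(1 + 10.83)/0.0909 = −130.2.

s = -130.2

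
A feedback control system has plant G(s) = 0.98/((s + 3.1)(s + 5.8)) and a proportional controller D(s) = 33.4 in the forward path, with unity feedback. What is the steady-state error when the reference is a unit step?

The loop is type 0. Static position error constant K_pos = D(0)·G(0) = 33.4·0.05451 = 1.82.
Steady-state error to a unit step: e_ss = 1/(1+K_pos) = 1/2.82 = 0.355.

0.355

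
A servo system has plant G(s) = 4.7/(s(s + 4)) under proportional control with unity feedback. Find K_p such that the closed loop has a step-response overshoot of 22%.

From %OS = 100·exp(−πζ/√(1−ζ²)) = 22%, ζ = −ln(0.22)/√(π²+ln²(0.22)) = 0.4342.
Characteristic equation s² + 4s + 4.7K_p = 0 gives ζ = 4/(2√(4.7K_p)).
Setting ζ = 0.4342: √(4.7K_p) = 4/(2·0.4342) = 4.607, so K_p = 21.22/4.7 = 4.51.

K_p = 4.51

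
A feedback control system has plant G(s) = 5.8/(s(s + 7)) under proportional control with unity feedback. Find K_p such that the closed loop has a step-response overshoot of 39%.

K_p = 25.6

From %OS = 100·exp(−πζ/√(1−ζ²)) = 39%, ζ = −ln(0.39)/√(π²+ln²(0.39)) = 0.2871.
Characteristic equation s² + 7s + 5.8K_p = 0 gives ζ = 7/(2√(5.8K_p)).
Setting ζ = 0.2871: √(5.8K_p) = 7/(2·0.2871) = 12.19, so K_p = 148.6/5.8 = 25.6.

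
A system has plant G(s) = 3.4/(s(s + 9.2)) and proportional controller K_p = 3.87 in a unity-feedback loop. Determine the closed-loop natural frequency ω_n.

1 + K_p·G(s) = 0 gives s² + 9.2s + 13.16 = 0.
Matching s² + 2ζω_n s + ω_n²: ω_n = √13.16 = 3.627 rad/s and 2ζω_n = 9.2, so ζ = 9.2/(2·3.627) = 1.27.

ω_n = 3.63 rad/s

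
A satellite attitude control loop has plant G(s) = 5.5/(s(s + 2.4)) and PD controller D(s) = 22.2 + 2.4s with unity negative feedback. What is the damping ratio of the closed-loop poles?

ζ = 0.706

Forward path: (22.2 + 2.4s)·5.5/(s(s+2.4)). The closed-loop characteristic equation is s² + (2.4 + 5.5·2.4)s + 5.5·22.2 = 0.
That is s² + 15.6s + 122.1 = 0, so ω_n = 11.05 rad/s and ζ = 15.6/(2·11.05) = 0.7059.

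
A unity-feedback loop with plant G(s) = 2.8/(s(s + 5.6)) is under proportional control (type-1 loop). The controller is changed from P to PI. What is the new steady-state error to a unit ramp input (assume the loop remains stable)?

The integrator raises the loop to type 2, so K_v → ∞ and e_ss to a ramp is zero.

0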